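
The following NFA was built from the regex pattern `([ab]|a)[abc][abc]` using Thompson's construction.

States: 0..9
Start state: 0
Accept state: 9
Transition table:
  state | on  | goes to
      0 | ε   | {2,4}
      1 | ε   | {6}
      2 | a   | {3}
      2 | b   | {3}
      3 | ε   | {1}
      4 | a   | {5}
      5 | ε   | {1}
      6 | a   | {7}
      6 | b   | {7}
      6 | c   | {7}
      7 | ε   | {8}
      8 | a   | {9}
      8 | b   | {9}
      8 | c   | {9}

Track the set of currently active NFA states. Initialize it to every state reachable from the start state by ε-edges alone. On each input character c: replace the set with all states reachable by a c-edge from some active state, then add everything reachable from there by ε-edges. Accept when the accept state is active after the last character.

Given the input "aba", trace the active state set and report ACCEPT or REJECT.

initial (ε-close {0}): {0,2,4}
'a' @ 1: {1,3,5,6}
'b' @ 2: {7,8}
'a' @ 3: {9}  ✓accept
after full input: {9}  (accept=9 in)

Answer: ACCEPT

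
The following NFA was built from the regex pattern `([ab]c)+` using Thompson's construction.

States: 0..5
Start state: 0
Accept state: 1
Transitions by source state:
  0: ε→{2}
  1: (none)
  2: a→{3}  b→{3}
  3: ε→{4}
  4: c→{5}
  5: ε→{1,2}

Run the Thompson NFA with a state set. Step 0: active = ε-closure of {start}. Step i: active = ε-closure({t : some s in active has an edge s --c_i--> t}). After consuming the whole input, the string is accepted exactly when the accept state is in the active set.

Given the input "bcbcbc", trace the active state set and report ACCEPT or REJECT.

start: ε-closure({0}) = {0,2}
'b' @ 1: {3,4}
'c' @ 2: {1,2,5}  (accept∈set)
'b' @ 3: {3,4}
'c' @ 4: {1,2,5}  (accept∈set)
'b' @ 5: {3,4}
'c' @ 6: {1,2,5}  (accept∈set)
final: {1,2,5}; accept 1 in set

Answer: ACCEPT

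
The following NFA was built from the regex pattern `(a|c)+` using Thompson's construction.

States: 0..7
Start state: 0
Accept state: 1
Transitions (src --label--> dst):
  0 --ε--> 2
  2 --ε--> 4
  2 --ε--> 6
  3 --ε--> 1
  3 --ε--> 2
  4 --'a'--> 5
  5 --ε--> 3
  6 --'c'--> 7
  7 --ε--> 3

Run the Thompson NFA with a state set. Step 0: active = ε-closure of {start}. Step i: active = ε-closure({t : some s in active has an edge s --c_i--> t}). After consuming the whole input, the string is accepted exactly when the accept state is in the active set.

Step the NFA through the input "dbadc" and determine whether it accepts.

S₀ = ε-closure({0}) = {0,2,4,6}
'd' @ 1: {}  — state set empty
rest 'badc' ignored (set empty)
end set {} — state 1 not in

Answer: REJECT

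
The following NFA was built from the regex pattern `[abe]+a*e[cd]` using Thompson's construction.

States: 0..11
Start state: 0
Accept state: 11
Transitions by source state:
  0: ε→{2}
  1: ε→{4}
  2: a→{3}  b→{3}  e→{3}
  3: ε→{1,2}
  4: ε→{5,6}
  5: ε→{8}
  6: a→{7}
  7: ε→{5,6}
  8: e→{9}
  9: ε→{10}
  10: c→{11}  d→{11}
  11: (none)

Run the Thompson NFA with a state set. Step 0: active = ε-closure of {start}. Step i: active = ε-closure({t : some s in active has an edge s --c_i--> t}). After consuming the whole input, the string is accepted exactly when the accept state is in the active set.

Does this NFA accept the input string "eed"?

Answer: ACCEPT

Steps:
initial (ε-close {0}): {0,2}
'e' @ 1: {1,2,3,4,5,6,8}
'e' @ 2: {1,2,3,4,5,6,8,9,10}
'd' @ 3: {11}  [accepting]
final: {11}; accept 11 in set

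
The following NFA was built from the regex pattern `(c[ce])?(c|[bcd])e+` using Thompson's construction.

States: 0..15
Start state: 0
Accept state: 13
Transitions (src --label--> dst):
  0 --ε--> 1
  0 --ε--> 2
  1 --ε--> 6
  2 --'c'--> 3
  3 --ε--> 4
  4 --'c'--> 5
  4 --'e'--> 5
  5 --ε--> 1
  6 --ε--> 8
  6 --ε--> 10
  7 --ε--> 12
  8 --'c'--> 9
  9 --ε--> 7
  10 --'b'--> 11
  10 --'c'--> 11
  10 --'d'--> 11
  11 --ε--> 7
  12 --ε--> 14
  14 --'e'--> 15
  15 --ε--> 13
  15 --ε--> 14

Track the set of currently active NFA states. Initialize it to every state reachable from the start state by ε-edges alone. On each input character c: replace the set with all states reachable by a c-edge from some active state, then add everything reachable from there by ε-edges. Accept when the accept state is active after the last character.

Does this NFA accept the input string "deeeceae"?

Answer: REJECT

Trace:
initial (ε-close {0}): {0,1,2,6,8,10}
'd' @ 1: {7,11,12,14}
'e' @ 2: {13,14,15}  ✓accept
'e' @ 3: {13,14,15}  ✓accept
'e' @ 4: {13,14,15}  ✓accept
'c' @ 5: {}  — state set empty
rest 'eae' ignored (set empty)
after full input: {}  (accept=13 not in)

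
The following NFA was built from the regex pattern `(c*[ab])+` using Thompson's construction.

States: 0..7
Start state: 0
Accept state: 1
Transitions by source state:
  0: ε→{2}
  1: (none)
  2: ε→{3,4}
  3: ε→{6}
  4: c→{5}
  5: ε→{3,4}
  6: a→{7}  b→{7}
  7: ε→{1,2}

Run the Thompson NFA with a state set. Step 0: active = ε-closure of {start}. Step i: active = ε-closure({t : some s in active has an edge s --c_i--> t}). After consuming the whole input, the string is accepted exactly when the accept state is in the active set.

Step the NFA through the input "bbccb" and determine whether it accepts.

start: ε-closure({0}) = {0,2,3,4,6}
'b' @ 1: {1,2,3,4,6,7}  [accepting]
'b' @ 2: {1,2,3,4,6,7}  [accepting]
'c' @ 3: {3,4,5,6}
'c' @ 4: {3,4,5,6}
'b' @ 5: {1,2,3,4,6,7}  [accepting]
final: {1,2,3,4,6,7}; accept 1 in set

Answer: ACCEPT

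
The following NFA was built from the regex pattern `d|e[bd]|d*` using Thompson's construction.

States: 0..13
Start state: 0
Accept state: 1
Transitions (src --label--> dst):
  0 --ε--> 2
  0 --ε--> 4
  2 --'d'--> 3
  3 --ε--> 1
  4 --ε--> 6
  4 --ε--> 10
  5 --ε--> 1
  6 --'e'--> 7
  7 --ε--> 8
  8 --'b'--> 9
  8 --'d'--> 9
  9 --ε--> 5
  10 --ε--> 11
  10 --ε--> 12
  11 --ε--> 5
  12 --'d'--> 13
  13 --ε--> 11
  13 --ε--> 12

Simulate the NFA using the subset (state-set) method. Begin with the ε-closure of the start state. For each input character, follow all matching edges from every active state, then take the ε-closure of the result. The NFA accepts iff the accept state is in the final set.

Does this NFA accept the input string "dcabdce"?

start: ε-closure({0}) = {0,1,2,4,5,6,10,11,12}
'd' @ 1: {1,3,5,11,12,13}  [accepting]
'c' @ 2: {}  — dead — no transitions
rest 'abdce' ignored (set empty)
final: {}; accept 1 not in set

Answer: REJECT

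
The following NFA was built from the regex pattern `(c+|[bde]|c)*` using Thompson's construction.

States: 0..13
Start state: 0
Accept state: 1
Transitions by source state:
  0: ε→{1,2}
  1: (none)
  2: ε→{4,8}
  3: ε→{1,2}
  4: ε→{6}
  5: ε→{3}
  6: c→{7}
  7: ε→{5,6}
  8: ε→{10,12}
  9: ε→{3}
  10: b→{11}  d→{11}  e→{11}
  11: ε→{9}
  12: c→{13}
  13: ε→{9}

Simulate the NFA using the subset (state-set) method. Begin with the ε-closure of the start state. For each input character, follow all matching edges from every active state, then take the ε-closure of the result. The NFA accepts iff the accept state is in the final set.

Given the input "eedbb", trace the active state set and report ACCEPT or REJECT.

initial (ε-close {0}): {0,1,2,4,6,8,10,12}
'e' @ 1: {1,2,3,4,6,8,9,10,11,12}  [accepting]
'e' @ 2: {1,2,3,4,6,8,9,10,11,12}  [accepting]
'd' @ 3: {1,2,3,4,6,8,9,10,11,12}  [accepting]
'b' @ 4: {1,2,3,4,6,8,9,10,11,12}  [accepting]
'b' @ 5: {1,2,3,4,6,8,9,10,11,12}  [accepting]
end set {1,2,3,4,6,8,9,10,11,12} — state 1 in

Answer: ACCEPT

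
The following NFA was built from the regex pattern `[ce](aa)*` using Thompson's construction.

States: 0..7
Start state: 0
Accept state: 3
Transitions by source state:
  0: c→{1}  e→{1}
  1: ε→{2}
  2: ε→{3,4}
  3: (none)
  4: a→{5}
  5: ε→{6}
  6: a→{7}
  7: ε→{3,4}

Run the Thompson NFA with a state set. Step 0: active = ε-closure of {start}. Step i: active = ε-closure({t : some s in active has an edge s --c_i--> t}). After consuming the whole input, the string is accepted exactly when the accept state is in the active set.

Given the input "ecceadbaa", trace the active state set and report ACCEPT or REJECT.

S₀ = ε-closure({0}) = {0}
'e' @ 1: {1,2,3,4}  [accepting]
'c' @ 2: {}  — dead — no transitions
rest 'ceadbaa' ignored (set empty)
end set {} — state 3 not in

Answer: REJECT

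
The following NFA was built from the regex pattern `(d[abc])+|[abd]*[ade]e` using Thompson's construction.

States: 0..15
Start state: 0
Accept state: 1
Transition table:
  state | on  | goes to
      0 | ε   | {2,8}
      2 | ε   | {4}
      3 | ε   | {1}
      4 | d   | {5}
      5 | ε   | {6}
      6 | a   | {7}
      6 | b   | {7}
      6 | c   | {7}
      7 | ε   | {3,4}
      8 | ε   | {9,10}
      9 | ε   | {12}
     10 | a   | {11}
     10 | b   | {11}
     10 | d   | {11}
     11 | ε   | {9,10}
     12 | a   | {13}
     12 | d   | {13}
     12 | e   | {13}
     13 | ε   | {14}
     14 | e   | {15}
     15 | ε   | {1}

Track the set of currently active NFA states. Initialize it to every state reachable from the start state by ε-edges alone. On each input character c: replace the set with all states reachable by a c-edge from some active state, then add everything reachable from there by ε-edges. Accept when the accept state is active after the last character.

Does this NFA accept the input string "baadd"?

start: ε-closure({0}) = {0,2,4,8,9,10,12}
'b' @ 1: {9,10,11,12}
'a' @ 2: {9,10,11,12,13,14}
'a' @ 3: {9,10,11,12,13,14}
'd' @ 4: {9,10,11,12,13,14}
'd' @ 5: {9,10,11,12,13,14}
after full input: {9,10,11,12,13,14}  (accept=1 not in)

Answer: REJECT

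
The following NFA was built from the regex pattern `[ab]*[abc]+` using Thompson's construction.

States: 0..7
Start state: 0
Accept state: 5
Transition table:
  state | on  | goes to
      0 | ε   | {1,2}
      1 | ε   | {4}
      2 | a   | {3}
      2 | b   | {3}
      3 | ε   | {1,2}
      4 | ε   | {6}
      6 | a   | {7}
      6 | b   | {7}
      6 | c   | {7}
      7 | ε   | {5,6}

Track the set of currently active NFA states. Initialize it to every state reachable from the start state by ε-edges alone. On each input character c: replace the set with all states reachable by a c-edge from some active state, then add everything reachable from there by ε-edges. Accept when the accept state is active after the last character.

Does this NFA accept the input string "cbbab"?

Answer: ACCEPT

Steps:
start: ε-closure({0}) = {0,1,2,4,6}
'c' @ 1: {5,6,7}  (accept∈set)
'b' @ 2: {5,6,7}  (accept∈set)
'b' @ 3: {5,6,7}  (accept∈set)
'a' @ 4: {5,6,7}  (accept∈set)
'b' @ 5: {5,6,7}  (accept∈set)
after full input: {5,6,7}  (accept=5 in)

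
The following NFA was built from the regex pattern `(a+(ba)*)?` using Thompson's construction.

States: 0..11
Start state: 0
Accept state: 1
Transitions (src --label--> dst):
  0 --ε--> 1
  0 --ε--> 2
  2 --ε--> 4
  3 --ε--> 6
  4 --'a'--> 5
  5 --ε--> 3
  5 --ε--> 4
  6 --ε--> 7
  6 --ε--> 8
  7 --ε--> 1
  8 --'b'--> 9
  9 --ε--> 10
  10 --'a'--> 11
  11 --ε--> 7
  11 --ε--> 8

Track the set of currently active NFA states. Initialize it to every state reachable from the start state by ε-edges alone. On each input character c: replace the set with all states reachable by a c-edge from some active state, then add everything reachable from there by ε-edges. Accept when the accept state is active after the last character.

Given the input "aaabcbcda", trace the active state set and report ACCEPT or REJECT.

initial (ε-close {0}): {0,1,2,4}
'a' @ 1: {1,3,4,5,6,7,8}  [accepting]
'a' @ 2: {1,3,4,5,6,7,8}  [accepting]
'a' @ 3: {1,3,4,5,6,7,8}  [accepting]
'b' @ 4: {9,10}
'c' @ 5: {}  — no active states
rest 'bcda' ignored (set empty)
final: {}; accept 1 not in set

Answer: REJECT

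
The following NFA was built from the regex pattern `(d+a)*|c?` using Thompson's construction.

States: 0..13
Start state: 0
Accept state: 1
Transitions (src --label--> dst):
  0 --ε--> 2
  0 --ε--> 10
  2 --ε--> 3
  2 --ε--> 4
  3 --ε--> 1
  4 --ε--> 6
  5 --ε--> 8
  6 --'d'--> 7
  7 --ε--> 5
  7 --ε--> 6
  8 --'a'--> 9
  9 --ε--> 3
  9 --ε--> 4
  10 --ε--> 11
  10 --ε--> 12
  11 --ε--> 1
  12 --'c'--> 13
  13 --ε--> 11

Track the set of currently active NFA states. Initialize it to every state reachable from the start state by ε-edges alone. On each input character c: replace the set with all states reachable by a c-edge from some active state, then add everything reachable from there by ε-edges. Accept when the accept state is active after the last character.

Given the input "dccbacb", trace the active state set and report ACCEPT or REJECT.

S₀ = ε-closure({0}) = {0,1,2,3,4,6,10,11,12}
'd' @ 1: {5,6,7,8}
'c' @ 2: {}  — no active states
rest 'cbacb' ignored (set empty)
end set {} — state 1 not in

Answer: REJECT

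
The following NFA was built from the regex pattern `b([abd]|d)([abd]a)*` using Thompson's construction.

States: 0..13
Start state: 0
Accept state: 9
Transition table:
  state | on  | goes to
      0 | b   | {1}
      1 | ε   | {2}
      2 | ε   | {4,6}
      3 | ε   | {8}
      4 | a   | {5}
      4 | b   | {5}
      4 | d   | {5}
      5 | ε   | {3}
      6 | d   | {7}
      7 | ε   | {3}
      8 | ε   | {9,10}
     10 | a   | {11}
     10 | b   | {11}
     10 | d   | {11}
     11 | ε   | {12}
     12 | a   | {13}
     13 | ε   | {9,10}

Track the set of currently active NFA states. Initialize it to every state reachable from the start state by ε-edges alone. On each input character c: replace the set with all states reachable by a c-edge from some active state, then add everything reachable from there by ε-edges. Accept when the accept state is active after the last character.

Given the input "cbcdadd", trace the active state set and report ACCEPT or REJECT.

S₀ = ε-closure({0}) = {0}
'c' @ 1: {}  — state set empty
rest 'bcdadd' ignored (set empty)
final: {}; accept 9 not in set

Answer: REJECT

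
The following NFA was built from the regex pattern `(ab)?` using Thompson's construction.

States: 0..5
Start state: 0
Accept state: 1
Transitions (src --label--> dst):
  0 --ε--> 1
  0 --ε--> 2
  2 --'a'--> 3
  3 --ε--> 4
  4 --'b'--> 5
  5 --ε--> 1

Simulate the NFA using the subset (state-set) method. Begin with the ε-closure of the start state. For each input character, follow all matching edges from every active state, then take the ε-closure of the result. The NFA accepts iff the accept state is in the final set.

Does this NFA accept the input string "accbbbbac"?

S₀ = ε-closure({0}) = {0,1,2}
'a' @ 1: {3,4}
'c' @ 2: {}  — no active states
rest 'cbbbbac' ignored (set empty)
after full input: {}  (accept=1 not in)

Answer: REJECT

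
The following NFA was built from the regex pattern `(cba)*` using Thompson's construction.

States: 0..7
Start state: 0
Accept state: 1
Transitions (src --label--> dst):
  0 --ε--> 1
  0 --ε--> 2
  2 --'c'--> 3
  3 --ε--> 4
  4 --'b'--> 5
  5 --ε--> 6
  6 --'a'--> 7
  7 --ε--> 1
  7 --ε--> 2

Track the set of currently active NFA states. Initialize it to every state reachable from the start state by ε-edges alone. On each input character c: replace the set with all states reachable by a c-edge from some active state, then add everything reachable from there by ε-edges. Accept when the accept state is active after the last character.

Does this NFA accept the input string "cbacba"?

Answer: ACCEPT

Derivation:
S₀ = ε-closure({0}) = {0,1,2}
'c' @ 1: {3,4}
'b' @ 2: {5,6}
'a' @ 3: {1,2,7}  [accepting]
'c' @ 4: {3,4}
'b' @ 5: {5,6}
'a' @ 6: {1,2,7}  [accepting]
after full input: {1,2,7}  (accept=1 in)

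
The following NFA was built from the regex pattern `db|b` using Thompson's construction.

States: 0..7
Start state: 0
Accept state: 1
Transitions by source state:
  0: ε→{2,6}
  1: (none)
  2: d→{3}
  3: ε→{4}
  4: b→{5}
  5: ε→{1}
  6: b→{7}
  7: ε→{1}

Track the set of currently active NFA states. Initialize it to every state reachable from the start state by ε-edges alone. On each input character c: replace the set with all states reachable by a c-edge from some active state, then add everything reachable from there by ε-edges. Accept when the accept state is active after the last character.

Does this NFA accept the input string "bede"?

S₀ = ε-closure({0}) = {0,2,6}
'b' @ 1: {1,7}  (accept∈set)
'e' @ 2: {}  — no active states
rest 'de' ignored (set empty)
end set {} — state 1 not in

Answer: REJECT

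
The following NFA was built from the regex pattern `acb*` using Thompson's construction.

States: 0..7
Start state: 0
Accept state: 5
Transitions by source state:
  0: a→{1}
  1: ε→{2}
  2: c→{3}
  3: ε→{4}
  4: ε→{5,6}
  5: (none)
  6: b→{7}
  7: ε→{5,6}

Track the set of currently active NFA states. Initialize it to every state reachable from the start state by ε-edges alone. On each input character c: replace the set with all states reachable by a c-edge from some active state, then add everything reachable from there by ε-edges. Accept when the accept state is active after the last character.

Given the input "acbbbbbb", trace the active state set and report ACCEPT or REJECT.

Answer: ACCEPT

Derivation:
start: ε-closure({0}) = {0}
'a' @ 1: {1,2}
'c' @ 2: {3,4,5,6}  [accepting]
'b' @ 3: {5,6,7}  [accepting]
'b' @ 4: {5,6,7}  [accepting]
'b' @ 5: {5,6,7}  [accepting]
'b' @ 6: {5,6,7}  [accepting]
'b' @ 7: {5,6,7}  [accepting]
'b' @ 8: {5,6,7}  [accepting]
end set {5,6,7} — state 5 in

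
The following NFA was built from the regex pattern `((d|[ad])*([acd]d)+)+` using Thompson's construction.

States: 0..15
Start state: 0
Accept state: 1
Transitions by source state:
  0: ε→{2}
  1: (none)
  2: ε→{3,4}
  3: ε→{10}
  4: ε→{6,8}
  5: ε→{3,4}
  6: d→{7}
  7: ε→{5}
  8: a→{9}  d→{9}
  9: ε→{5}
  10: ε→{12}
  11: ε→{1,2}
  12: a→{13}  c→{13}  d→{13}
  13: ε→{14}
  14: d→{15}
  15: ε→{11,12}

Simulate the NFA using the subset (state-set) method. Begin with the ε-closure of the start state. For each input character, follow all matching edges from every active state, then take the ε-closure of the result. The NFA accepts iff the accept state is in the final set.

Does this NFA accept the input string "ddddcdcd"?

Answer: ACCEPT

Trace:
start: ε-closure({0}) = {0,2,3,4,6,8,10,12}
'd' @ 1: {3,4,5,6,7,8,9,10,12,13,14}
'd' @ 2: {1,2,3,4,5,6,7,8,9,10,11,12,13,14,15}  (accept∈set)
'd' @ 3: {1,2,3,4,5,6,7,8,9,10,11,12,13,14,15}  (accept∈set)
'd' @ 4: {1,2,3,4,5,6,7,8,9,10,11,12,13,14,15}  (accept∈set)
'c' @ 5: {13,14}
'd' @ 6: {1,2,3,4,6,8,10,11,12,15}  (accept∈set)
'c' @ 7: {13,14}
'd' @ 8: {1,2,3,4,6,8,10,11,12,15}  (accept∈set)
after full input: {1,2,3,4,6,8,10,11,12,15}  (accept=1 in)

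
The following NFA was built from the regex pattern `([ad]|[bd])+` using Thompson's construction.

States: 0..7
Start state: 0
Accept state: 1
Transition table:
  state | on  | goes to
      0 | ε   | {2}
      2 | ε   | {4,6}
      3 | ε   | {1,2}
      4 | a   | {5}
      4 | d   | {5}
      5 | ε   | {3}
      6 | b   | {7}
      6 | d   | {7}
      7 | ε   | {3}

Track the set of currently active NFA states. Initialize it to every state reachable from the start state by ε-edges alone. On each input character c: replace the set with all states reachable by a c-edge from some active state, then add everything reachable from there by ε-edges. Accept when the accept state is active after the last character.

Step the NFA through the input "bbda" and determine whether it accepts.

S₀ = ε-closure({0}) = {0,2,4,6}
'b' @ 1: {1,2,3,4,6,7}  [accepting]
'b' @ 2: {1,2,3,4,6,7}  [accepting]
'd' @ 3: {1,2,3,4,5,6,7}  [accepting]
'a' @ 4: {1,2,3,4,5,6}  [accepting]
final: {1,2,3,4,5,6}; accept 1 in set

Answer: ACCEPT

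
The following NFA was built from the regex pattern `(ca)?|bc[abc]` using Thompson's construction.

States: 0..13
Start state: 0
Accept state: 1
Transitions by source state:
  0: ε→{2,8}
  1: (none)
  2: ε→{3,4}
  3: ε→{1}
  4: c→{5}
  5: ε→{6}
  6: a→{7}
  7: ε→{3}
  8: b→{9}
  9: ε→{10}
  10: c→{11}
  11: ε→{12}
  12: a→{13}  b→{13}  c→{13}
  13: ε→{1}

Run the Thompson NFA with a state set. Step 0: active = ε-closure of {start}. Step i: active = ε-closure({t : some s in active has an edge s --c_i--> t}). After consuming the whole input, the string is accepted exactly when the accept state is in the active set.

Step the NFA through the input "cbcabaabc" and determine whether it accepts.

initial (ε-close {0}): {0,1,2,3,4,8}
'c' @ 1: {5,6}
'b' @ 2: {}  — no active states
rest 'cabaabc' ignored (set empty)
after full input: {}  (accept=1 not in)

Answer: REJECT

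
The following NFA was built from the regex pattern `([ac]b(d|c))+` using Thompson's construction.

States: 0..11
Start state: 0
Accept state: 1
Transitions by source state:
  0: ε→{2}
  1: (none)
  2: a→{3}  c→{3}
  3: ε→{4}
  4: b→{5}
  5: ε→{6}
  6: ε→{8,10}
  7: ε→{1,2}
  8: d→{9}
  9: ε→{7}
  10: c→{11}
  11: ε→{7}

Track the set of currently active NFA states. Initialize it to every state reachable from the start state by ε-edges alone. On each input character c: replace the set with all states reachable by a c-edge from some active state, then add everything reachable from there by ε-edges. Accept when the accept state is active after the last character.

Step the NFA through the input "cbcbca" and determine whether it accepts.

S₀ = ε-closure({0}) = {0,2}
'c' @ 1: {3,4}
'b' @ 2: {5,6,8,10}
'c' @ 3: {1,2,7,11}  ✓accept
'b' @ 4: {}  — no active states
rest 'ca' ignored (set empty)
after full input: {}  (accept=1 not in)

Answer: REJECT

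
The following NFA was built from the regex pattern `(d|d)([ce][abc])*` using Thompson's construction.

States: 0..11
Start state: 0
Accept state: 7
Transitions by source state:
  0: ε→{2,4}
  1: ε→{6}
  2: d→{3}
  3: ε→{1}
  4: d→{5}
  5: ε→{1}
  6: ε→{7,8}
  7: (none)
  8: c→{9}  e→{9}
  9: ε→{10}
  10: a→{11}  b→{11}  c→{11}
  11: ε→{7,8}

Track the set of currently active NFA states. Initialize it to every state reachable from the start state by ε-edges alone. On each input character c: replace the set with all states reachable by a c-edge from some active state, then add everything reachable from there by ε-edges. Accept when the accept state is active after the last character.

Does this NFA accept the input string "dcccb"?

initial (ε-close {0}): {0,2,4}
'd' @ 1: {1,3,5,6,7,8}  [accepting]
'c' @ 2: {9,10}
'c' @ 3: {7,8,11}  [accepting]
'c' @ 4: {9,10}
'b' @ 5: {7,8,11}  [accepting]
end set {7,8,11} — state 7 in

Answer: ACCEPT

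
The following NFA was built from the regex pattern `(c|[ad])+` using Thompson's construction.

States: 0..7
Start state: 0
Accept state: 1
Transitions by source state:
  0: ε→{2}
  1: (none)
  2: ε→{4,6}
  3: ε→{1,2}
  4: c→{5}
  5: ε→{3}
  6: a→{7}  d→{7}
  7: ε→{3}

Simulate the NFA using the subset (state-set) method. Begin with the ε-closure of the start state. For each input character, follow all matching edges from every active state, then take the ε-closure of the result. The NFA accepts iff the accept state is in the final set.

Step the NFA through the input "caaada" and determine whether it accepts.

Answer: ACCEPT

Trace:
S₀ = ε-closure({0}) = {0,2,4,6}
'c' @ 1: {1,2,3,4,5,6}  (accept∈set)
'a' @ 2: {1,2,3,4,6,7}  (accept∈set)
'a' @ 3: {1,2,3,4,6,7}  (accept∈set)
'a' @ 4: {1,2,3,4,6,7}  (accept∈set)
'd' @ 5: {1,2,3,4,6,7}  (accept∈set)
'a' @ 6: {1,2,3,4,6,7}  (accept∈set)
final: {1,2,3,4,6,7}; accept 1 in set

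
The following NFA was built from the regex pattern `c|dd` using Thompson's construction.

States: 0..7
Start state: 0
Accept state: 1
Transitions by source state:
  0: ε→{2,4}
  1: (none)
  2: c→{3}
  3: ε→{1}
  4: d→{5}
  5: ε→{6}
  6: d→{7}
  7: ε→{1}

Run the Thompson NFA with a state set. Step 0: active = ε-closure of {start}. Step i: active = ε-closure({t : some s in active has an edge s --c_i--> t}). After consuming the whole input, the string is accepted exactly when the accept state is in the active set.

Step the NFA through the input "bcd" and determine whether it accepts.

start: ε-closure({0}) = {0,2,4}
'b' @ 1: {}  — dead — no transitions
rest 'cd' ignored (set empty)
end set {} — state 1 not in

Answer: REJECT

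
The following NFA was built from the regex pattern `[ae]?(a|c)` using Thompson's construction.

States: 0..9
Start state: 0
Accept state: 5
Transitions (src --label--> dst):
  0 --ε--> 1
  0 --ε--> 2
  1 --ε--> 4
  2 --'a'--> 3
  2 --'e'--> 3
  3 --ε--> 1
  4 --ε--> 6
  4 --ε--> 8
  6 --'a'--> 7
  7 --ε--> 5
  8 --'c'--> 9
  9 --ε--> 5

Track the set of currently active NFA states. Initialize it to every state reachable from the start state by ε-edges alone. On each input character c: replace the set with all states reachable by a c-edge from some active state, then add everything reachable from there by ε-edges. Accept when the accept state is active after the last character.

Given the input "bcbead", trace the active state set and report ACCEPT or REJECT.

start: ε-closure({0}) = {0,1,2,4,6,8}
'b' @ 1: {}  — state set empty
rest 'cbead' ignored (set empty)
end set {} — state 5 not in

Answer: REJECT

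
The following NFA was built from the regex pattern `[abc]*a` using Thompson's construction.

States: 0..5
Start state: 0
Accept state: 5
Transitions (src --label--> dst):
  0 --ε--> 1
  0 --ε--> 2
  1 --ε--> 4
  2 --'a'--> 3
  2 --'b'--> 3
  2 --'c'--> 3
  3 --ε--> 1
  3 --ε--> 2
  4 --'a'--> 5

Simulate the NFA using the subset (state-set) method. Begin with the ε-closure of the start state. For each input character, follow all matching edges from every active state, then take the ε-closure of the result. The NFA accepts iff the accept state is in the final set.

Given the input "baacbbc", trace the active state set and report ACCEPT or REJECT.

Answer: REJECT

Derivation:
start: ε-closure({0}) = {0,1,2,4}
'b' @ 1: {1,2,3,4}
'a' @ 2: {1,2,3,4,5}  [accepting]
'a' @ 3: {1,2,3,4,5}  [accepting]
'c' @ 4: {1,2,3,4}
'b' @ 5: {1,2,3,4}
'b' @ 6: {1,2,3,4}
'c' @ 7: {1,2,3,4}
final: {1,2,3,4}; accept 5 not in set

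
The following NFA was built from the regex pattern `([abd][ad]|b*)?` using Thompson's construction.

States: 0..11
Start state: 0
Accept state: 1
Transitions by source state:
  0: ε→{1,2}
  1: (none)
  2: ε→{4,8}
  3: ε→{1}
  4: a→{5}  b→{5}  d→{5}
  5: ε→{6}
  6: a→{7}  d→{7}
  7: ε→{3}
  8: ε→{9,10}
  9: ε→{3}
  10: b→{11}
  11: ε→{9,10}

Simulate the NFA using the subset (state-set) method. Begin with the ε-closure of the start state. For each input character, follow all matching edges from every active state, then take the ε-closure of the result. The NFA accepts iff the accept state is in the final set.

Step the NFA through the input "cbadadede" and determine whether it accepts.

start: ε-closure({0}) = {0,1,2,3,4,8,9,10}
'c' @ 1: {}  — no active states
rest 'badadede' ignored (set empty)
end set {} — state 1 not in

Answer: REJECT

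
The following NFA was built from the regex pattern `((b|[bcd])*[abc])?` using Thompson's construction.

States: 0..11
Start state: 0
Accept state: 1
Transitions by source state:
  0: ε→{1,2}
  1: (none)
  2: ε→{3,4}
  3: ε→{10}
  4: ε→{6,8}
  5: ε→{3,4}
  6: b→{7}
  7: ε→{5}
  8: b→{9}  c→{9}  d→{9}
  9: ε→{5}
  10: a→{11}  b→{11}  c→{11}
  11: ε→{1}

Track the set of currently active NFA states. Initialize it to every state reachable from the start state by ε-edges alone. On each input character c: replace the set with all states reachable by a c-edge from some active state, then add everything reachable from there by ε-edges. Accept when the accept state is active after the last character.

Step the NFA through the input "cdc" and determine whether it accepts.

Answer: ACCEPT

Steps:
S₀ = ε-closure({0}) = {0,1,2,3,4,6,8,10}
'c' @ 1: {1,3,4,5,6,8,9,10,11}  (accept∈set)
'd' @ 2: {3,4,5,6,8,9,10}
'c' @ 3: {1,3,4,5,6,8,9,10,11}  (accept∈set)
final: {1,3,4,5,6,8,9,10,11}; accept 1 in set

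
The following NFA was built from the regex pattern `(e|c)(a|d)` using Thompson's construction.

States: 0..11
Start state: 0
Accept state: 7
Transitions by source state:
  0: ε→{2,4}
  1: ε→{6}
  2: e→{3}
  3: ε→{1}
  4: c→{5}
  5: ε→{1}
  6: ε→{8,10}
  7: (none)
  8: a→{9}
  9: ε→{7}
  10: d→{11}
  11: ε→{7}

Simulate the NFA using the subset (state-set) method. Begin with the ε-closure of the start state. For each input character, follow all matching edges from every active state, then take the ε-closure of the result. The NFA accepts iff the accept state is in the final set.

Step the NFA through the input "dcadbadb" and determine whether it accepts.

initial (ε-close {0}): {0,2,4}
'd' @ 1: {}  — no active states
rest 'cadbadb' ignored (set empty)
end set {} — state 7 not in

Answer: REJECT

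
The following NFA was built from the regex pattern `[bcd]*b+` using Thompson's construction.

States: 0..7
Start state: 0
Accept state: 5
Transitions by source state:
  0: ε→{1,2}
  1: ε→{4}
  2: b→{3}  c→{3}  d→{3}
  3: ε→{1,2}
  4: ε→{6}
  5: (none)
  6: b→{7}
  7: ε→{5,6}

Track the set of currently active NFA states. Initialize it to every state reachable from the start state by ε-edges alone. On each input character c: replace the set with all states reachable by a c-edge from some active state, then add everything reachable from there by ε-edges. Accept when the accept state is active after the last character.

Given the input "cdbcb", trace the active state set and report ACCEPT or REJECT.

S₀ = ε-closure({0}) = {0,1,2,4,6}
'c' @ 1: {1,2,3,4,6}
'd' @ 2: {1,2,3,4,6}
'b' @ 3: {1,2,3,4,5,6,7}  ✓accept
'c' @ 4: {1,2,3,4,6}
'b' @ 5: {1,2,3,4,5,6,7}  ✓accept
final: {1,2,3,4,5,6,7}; accept 5 in set

Answer: ACCEPT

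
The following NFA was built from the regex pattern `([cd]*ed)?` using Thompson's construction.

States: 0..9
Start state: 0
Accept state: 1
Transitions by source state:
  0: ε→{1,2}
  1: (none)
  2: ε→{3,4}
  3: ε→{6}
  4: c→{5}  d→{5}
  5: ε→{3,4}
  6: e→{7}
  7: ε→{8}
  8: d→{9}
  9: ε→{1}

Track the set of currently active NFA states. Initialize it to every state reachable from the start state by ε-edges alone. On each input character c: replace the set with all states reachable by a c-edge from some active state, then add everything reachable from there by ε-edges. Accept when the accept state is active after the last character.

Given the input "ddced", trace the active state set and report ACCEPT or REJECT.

S₀ = ε-closure({0}) = {0,1,2,3,4,6}
'd' @ 1: {3,4,5,6}
'd' @ 2: {3,4,5,6}
'c' @ 3: {3,4,5,6}
'e' @ 4: {7,8}
'd' @ 5: {1,9}  [accepting]
end set {1,9} — state 1 in

Answer: ACCEPT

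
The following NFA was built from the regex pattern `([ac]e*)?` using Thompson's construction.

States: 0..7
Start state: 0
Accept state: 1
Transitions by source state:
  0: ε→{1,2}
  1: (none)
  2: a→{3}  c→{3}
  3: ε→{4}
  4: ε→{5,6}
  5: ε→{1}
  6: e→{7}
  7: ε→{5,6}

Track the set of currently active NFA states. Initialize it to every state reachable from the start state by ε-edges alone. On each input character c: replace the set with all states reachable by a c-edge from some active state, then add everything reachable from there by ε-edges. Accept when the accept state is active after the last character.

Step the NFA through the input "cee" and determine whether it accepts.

S₀ = ε-closure({0}) = {0,1,2}
'c' @ 1: {1,3,4,5,6}  (accept∈set)
'e' @ 2: {1,5,6,7}  (accept∈set)
'e' @ 3: {1,5,6,7}  (accept∈set)
end set {1,5,6,7} — state 1 in

Answer: ACCEPT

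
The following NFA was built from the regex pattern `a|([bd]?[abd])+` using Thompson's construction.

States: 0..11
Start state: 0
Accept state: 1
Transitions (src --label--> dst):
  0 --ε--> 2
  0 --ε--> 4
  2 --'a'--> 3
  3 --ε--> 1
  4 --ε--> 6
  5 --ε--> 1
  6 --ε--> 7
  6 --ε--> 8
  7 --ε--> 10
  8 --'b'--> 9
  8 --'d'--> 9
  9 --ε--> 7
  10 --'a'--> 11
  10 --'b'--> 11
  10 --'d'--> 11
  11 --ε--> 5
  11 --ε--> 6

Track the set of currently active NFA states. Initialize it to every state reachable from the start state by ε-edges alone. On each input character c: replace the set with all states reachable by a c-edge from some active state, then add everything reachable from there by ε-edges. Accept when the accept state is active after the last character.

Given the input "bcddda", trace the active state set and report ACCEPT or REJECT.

Answer: REJECT

Steps:
initial (ε-close {0}): {0,2,4,6,7,8,10}
'b' @ 1: {1,5,6,7,8,9,10,11}  [accepting]
'c' @ 2: {}  — state set empty
rest 'ddda' ignored (set empty)
end set {} — state 1 not in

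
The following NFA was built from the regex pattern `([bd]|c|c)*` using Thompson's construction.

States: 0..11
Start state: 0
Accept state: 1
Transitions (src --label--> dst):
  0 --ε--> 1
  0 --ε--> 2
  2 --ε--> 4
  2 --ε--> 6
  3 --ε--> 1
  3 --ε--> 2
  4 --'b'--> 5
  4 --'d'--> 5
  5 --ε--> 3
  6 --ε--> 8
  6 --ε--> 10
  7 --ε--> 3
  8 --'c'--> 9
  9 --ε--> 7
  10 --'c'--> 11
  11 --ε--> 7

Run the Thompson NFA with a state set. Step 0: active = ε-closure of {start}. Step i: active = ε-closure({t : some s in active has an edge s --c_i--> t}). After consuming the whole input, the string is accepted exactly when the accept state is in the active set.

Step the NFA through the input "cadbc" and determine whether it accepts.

Answer: REJECT

Steps:
start: ε-closure({0}) = {0,1,2,4,6,8,10}
'c' @ 1: {1,2,3,4,6,7,8,9,10,11}  [accepting]
'a' @ 2: {}  — dead — no transitions
rest 'dbc' ignored (set empty)
final: {}; accept 1 not in set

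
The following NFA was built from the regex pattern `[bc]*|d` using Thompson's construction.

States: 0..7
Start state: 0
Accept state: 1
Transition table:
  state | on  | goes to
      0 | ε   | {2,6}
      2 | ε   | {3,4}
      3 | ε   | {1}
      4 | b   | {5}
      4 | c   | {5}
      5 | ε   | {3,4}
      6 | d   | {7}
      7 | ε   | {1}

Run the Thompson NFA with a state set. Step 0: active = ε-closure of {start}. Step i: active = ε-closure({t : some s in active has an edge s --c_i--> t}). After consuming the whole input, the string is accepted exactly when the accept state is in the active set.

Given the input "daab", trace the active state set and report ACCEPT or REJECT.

Answer: REJECT

Trace:
start: ε-closure({0}) = {0,1,2,3,4,6}
'd' @ 1: {1,7}  ✓accept
'a' @ 2: {}  — dead — no transitions
rest 'ab' ignored (set empty)
final: {}; accept 1 not in set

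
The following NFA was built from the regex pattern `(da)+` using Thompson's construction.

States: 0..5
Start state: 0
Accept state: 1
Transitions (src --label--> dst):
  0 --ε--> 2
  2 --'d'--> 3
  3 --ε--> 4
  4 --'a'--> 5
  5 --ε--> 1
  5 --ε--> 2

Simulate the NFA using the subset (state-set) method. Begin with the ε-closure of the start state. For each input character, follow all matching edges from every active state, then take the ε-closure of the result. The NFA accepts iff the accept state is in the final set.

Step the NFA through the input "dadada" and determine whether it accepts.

Answer: ACCEPT

Trace:
initial (ε-close {0}): {0,2}
'd' @ 1: {3,4}
'a' @ 2: {1,2,5}  ✓accept
'd' @ 3: {3,4}
'a' @ 4: {1,2,5}  ✓accept
'd' @ 5: {3,4}
'a' @ 6: {1,2,5}  ✓accept
after full input: {1,2,5}  (accept=1 in)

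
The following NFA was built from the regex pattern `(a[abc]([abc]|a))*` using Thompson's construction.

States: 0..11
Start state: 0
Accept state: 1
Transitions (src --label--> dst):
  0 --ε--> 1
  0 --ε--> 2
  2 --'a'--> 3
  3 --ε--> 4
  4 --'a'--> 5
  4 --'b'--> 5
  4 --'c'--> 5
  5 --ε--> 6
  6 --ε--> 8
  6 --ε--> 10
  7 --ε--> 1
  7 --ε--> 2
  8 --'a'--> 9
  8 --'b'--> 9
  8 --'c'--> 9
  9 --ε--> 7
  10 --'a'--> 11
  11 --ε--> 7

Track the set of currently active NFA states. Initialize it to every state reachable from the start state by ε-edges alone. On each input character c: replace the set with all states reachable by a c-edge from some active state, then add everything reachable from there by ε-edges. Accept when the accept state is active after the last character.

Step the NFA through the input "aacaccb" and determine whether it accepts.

Answer: REJECT

Steps:
initial (ε-close {0}): {0,1,2}
'a' @ 1: {3,4}
'a' @ 2: {5,6,8,10}
'c' @ 3: {1,2,7,9}  ✓accept
'a' @ 4: {3,4}
'c' @ 5: {5,6,8,10}
'c' @ 6: {1,2,7,9}  ✓accept
'b' @ 7: {}  — state set empty
final: {}; accept 1 not in set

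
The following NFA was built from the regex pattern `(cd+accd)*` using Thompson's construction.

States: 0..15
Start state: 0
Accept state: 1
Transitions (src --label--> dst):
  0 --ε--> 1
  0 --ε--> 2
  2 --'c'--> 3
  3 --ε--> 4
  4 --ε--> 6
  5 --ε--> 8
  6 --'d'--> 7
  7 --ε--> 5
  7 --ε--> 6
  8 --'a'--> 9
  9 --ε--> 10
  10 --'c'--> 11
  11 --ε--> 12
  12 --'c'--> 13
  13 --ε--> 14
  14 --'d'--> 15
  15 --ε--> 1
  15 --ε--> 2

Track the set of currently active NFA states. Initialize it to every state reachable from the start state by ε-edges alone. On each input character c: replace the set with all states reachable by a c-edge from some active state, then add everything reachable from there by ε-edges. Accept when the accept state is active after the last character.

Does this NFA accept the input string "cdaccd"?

initial (ε-close {0}): {0,1,2}
'c' @ 1: {3,4,6}
'd' @ 2: {5,6,7,8}
'a' @ 3: {9,10}
'c' @ 4: {11,12}
'c' @ 5: {13,14}
'd' @ 6: {1,2,15}  ✓accept
end set {1,2,15} — state 1 in

Answer: ACCEPT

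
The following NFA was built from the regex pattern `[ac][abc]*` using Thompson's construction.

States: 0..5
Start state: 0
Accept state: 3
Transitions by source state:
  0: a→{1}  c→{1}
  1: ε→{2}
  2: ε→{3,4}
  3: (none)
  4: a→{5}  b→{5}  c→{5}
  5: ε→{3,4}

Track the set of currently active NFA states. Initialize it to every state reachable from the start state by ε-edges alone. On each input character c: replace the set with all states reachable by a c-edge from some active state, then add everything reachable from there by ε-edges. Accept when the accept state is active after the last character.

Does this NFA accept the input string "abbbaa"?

Answer: ACCEPT

Steps:
start: ε-closure({0}) = {0}
'a' @ 1: {1,2,3,4}  ✓accept
'b' @ 2: {3,4,5}  ✓accept
'b' @ 3: {3,4,5}  ✓accept
'b' @ 4: {3,4,5}  ✓accept
'a' @ 5: {3,4,5}  ✓accept
'a' @ 6: {3,4,5}  ✓accept
after full input: {3,4,5}  (accept=3 in)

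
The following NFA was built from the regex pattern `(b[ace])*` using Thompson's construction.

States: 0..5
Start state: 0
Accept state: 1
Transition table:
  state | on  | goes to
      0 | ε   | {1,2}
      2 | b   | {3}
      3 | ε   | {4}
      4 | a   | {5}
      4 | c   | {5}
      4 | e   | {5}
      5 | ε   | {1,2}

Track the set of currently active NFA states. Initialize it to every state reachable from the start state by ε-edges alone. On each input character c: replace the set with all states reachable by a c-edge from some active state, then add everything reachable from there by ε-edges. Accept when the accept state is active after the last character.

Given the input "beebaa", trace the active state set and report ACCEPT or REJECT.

Answer: REJECT

Steps:
initial (ε-close {0}): {0,1,2}
'b' @ 1: {3,4}
'e' @ 2: {1,2,5}  [accepting]
'e' @ 3: {}  — state set empty
rest 'baa' ignored (set empty)
end set {} — state 1 not in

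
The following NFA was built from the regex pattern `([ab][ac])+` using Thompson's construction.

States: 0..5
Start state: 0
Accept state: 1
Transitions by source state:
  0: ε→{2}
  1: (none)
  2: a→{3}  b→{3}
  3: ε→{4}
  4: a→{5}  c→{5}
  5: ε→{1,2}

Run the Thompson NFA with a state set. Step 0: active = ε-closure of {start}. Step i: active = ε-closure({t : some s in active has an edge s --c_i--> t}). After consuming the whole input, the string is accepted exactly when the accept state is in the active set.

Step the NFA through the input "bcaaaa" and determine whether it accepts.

S₀ = ε-closure({0}) = {0,2}
'b' @ 1: {3,4}
'c' @ 2: {1,2,5}  [accepting]
'a' @ 3: {3,4}
'a' @ 4: {1,2,5}  [accepting]
'a' @ 5: {3,4}
'a' @ 6: {1,2,5}  [accepting]
after full input: {1,2,5}  (accept=1 in)

Answer: ACCEPT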